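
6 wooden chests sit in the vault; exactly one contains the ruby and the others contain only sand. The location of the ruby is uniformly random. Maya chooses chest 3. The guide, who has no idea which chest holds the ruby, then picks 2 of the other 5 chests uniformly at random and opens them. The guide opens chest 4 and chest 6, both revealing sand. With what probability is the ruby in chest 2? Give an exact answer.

Condition on the true location of the ruby.
If it is in any of chests 1, 2, 3, and 5 (prior 1/6 each): the guide picks exactly this set with probability 1/10 regardless, and none is the prize; weight (1/6)·(1/10) = 1/60 each.
If it is in either of chests 4 and 6 (prior 1/6 each): that chest was opened and seen not to hold the prize — ruled out; weight (1/6)·0 = 0 each.
The weights sum to 1/15.
So P(the ruby in chest 2 | the guide opened chest 4 and chest 6) = (1/60) / (1/15) = 1/4.

1/4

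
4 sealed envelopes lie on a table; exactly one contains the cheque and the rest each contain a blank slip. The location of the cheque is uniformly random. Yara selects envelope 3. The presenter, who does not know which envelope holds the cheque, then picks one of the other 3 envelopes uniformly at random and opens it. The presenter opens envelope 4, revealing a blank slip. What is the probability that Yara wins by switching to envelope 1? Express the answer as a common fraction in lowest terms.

Because the presenter chose which envelope to open without knowing where the cheque is, the choice is independent of the prize location. Learning that envelope 4 does not hold the cheque simply rules out that one location and leaves the remaining 3 envelopes still equally likely by symmetry.
So P(the cheque in envelope 1) = 1/3.

1/3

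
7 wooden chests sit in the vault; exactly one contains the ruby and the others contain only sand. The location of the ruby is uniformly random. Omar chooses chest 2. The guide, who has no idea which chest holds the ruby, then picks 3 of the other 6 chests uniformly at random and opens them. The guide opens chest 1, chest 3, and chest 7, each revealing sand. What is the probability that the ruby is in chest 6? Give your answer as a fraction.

Apply Bayes' rule, conditioning on where the ruby actually is.
If it is in any of chests 1, 3, and 7 (prior 1/7 each): that chest was opened and seen not to hold the prize — ruled out; weight (1/7)·0 = 0 each.
If it is in any of chests 2, 4, 5, and 6 (prior 1/7 each): the guide picks exactly this set with probability 1/20 regardless, and none is the prize; weight (1/7)·(1/20) = 1/140 each.
The weights sum to 1/35.
So P(the ruby in chest 6 | the guide opened chest 1, chest 3, and chest 7) = (1/140) / (1/35) = 1/4.

1/4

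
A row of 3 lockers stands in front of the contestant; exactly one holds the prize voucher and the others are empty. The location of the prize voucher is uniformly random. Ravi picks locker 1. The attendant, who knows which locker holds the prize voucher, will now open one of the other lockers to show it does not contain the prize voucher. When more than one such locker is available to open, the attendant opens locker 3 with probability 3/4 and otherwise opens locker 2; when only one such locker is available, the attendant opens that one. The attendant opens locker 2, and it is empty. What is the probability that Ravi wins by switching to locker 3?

Apply Bayes' rule, conditioning on where the prize voucher actually is.
If it is in locker 1 (prior 1/3): locker 3 is available but not opened, probability 1/4; weight (1/3)·(1/4) = 1/12.
If it is in locker 2 (prior 1/3): the attendant opened locker 2, so this case is ruled out; weight (1/3)·0 = 0.
If it is in locker 3 (prior 1/3): only locker 2 is available, probability 1; weight (1/3)·1 = 1/3.
The weights sum to 5/12.
So P(the prize voucher in locker 3 | the attendant opened locker 2) = (1/3) / (5/12) = 4/5.

4/5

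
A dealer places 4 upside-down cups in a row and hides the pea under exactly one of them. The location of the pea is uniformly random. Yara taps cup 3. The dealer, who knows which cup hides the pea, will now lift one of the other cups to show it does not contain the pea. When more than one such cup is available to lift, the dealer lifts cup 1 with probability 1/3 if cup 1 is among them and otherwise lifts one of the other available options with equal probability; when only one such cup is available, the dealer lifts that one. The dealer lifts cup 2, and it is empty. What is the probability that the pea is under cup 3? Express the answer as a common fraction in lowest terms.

Apply Bayes' rule, conditioning on where the pea actually is.
If it is under cup 1 (prior 1/4): cup 1 holds the prize so is unavailable; the dealer chooses uniformly among the 2 others, probability 1/2; weight (1/4)·(1/2) = 1/8.
If it is under cup 2 (prior 1/4): the dealer opened cup 2, so this case is ruled out; weight (1/4)·0 = 0.
If it is under cup 3 (prior 1/4): cup 1 is available but not opened; cup 2 gets probability (1 − 1/3)/2 = 1/3; weight (1/4)·(1/3) = 1/12.
If it is under cup 4 (prior 1/4): cup 1 is available but not opened, probability 2/3; weight (1/4)·(2/3) = 1/6.
The weights sum to 3/8.
So P(the pea under cup 3 | the dealer opened cup 2) = (1/12) / (3/8) = 2/9.

2/9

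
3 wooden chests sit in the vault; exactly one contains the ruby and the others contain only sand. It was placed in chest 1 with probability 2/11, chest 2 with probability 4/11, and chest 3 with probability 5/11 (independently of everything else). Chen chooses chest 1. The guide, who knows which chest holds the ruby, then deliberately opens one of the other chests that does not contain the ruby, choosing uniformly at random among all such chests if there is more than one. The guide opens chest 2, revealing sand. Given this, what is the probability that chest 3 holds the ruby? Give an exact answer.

Condition on the true location of the ruby.
If it is in chest 1 (prior 2/11): the guide has 2 equally likely choices, so probability 1/2; weight (2/11)·(1/2) = 1/11.
If it is in chest 2 (prior 4/11): the guide opened chest 2, so this case is ruled out; weight (4/11)·0 = 0.
If it is in chest 3 (prior 5/11): the guide has no choice, probability 1; weight (5/11)·1 = 5/11.
The weights sum to 6/11.
So P(the ruby in chest 3 | the guide opened chest 2) = (5/11) / (6/11) = 5/6.

5/6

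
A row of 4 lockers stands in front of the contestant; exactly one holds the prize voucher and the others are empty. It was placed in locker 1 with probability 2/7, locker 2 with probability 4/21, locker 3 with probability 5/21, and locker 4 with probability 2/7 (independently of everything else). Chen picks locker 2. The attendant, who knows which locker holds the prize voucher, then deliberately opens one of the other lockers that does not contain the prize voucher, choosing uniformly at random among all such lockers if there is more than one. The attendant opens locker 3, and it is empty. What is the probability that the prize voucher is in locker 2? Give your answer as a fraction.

2/11

Condition on the true location of the prize voucher.
If it is in either of lockers 1 and 4 (prior 2/7 each): the attendant has 2 equally likely choices, so probability 1/2; weight (2/7)·(1/2) = 1/7 each.
If it is in locker 2 (prior 4/21): the attendant has 3 equally likely choices, so probability 1/3; weight (4/21)·(1/3) = 4/63.
If it is in locker 3 (prior 5/21): the attendant opened locker 3, so this case is ruled out; weight (5/21)·0 = 0.
The weights sum to 22/63.
So P(the prize voucher in locker 2 | the attendant opened locker 3) = (4/63) / (22/63) = 2/11.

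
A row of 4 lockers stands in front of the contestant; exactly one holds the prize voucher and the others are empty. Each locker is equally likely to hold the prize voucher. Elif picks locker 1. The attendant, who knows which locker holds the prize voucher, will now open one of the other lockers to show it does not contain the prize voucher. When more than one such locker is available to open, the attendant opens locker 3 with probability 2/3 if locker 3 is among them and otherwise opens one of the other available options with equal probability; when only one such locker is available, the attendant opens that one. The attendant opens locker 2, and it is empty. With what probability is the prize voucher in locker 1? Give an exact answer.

Consider each possible location of the prize voucher in turn.
If it is in locker 1 (prior 1/4): locker 3 is available but not opened; locker 2 gets probability (1 − 2/3)/2 = 1/6; weight (1/4)·(1/6) = 1/24.
If it is in locker 2 (prior 1/4): the attendant opened locker 2, so this case is ruled out; weight (1/4)·0 = 0.
If it is in locker 3 (prior 1/4): locker 3 holds the prize so is unavailable; the attendant chooses uniformly among the 2 others, probability 1/2; weight (1/4)·(1/2) = 1/8.
If it is in locker 4 (prior 1/4): locker 3 is available but not opened, probability 1/3; weight (1/4)·(1/3) = 1/12.
The weights sum to 1/4.
So P(the prize voucher in locker 1 | the attendant opened locker 2) = (1/24) / (1/4) = 1/6.

1/6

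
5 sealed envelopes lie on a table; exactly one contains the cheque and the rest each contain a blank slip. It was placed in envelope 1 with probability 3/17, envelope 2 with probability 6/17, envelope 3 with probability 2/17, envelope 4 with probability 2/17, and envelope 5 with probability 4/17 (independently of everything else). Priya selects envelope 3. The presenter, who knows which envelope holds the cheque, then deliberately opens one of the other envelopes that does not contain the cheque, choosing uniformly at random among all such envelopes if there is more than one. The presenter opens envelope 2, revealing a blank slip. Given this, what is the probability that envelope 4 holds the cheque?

Consider each possible location of the cheque in turn.
If it is in envelope 1 (prior 3/17): the presenter has 3 equally likely choices, so probability 1/3; weight (3/17)·(1/3) = 1/17.
If it is in envelope 2 (prior 6/17): the presenter opened envelope 2, so this case is ruled out; weight (6/17)·0 = 0.
If it is in envelope 3 (prior 2/17): the presenter has 4 equally likely choices, so probability 1/4; weight (2/17)·(1/4) = 1/34.
If it is in envelope 4 (prior 2/17): the presenter has 3 equally likely choices, so probability 1/3; weight (2/17)·(1/3) = 2/51.
If it is in envelope 5 (prior 4/17): the presenter has 3 equally likely choices, so probability 1/3; weight (4/17)·(1/3) = 4/51.
The weights sum to 7/34.
So P(the cheque in envelope 4 | the presenter opened envelope 2) = (2/51) / (7/34) = 4/21.

4/21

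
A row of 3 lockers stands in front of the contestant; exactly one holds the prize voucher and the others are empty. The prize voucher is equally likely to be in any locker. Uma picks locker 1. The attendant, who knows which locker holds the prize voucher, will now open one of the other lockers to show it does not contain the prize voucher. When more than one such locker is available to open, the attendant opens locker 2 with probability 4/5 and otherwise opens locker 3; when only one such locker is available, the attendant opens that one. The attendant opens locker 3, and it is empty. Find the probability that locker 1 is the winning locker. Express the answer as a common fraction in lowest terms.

1/6

Condition on the true location of the prize voucher.
If it is in locker 1 (prior 1/3): locker 2 is available but not opened, probability 1/5; weight (1/3)·(1/5) = 1/15.
If it is in locker 2 (prior 1/3): only locker 3 is available, probability 1; weight (1/3)·1 = 1/3.
If it is in locker 3 (prior 1/3): the attendant opened locker 3, so this case is ruled out; weight (1/3)·0 = 0.
The weights sum to 2/5.
So P(the prize voucher in locker 1 | the attendant opened locker 3) = (1/15) / (2/5) = 1/6.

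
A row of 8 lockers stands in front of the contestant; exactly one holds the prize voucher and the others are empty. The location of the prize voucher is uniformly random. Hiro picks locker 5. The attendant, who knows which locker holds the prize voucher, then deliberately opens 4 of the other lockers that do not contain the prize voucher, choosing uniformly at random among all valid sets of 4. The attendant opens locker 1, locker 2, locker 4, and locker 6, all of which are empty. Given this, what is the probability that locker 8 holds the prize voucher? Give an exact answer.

7/24

Apply Bayes' rule, conditioning on where the prize voucher actually is.
If it is in any of lockers 1, 2, 4, and 6 (prior 1/8 each): that locker was opened and seen not to hold the prize — ruled out; weight (1/8)·0 = 0 each.
If it is in any of lockers 3, 7, and 8 (prior 1/8 each): the attendant has 15 equally likely choices, so probability 1/15; weight (1/8)·(1/15) = 1/120 each.
If it is in locker 5 (prior 1/8): the attendant has 35 equally likely choices, so probability 1/35; weight (1/8)·(1/35) = 1/280.
The weights sum to 1/35.
So P(the prize voucher in locker 8 | the attendant opened locker 1, locker 2, locker 4, and locker 6) = (1/120) / (1/35) = 7/24.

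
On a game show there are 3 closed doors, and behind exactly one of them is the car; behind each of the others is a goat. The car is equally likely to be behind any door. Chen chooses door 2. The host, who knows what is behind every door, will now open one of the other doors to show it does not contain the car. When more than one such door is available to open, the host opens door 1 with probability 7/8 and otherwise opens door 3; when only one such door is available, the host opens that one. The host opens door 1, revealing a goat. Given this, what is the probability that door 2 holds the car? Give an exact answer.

7/15

Apply Bayes' rule, conditioning on where the car actually is.
If it is behind door 1 (prior 1/3): the host opened door 1, so this case is ruled out; weight (1/3)·0 = 0.
If it is behind door 2 (prior 1/3): door 1 is available, opened with probability 7/8; weight (1/3)·(7/8) = 7/24.
If it is behind door 3 (prior 1/3): only door 1 is available, probability 1; weight (1/3)·1 = 1/3.
The weights sum to 5/8.
So P(the car behind door 2 | the host opened door 1) = (7/24) / (5/8) = 7/15.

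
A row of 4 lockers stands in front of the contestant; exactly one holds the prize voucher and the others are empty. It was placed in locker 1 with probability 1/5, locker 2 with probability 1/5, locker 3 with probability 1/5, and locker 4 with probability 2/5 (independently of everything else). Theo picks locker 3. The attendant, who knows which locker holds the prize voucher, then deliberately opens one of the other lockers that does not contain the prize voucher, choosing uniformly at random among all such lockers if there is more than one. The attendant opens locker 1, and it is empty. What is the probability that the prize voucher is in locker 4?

Condition on the true location of the prize voucher.
If it is in locker 1 (prior 1/5): the attendant opened locker 1, so this case is ruled out; weight (1/5)·0 = 0.
If it is in locker 2 (prior 1/5): the attendant has 2 equally likely choices, so probability 1/2; weight (1/5)·(1/2) = 1/10.
If it is in locker 3 (prior 1/5): the attendant has 3 equally likely choices, so probability 1/3; weight (1/5)·(1/3) = 1/15.
If it is in locker 4 (prior 2/5): the attendant has 2 equally likely choices, so probability 1/2; weight (2/5)·(1/2) = 1/5.
The weights sum to 11/30.
So P(the prize voucher in locker 4 | the attendant opened locker 1) = (1/5) / (11/30) = 6/11.

6/11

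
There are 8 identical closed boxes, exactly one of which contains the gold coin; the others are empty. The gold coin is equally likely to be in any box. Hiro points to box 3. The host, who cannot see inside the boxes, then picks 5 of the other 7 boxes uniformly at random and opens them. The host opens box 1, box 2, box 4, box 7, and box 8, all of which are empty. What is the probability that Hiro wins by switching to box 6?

Because the host chose which boxes to open without knowing where the gold coin is, the choice is independent of the prize location. Learning that none of the 5 opened boxes holds the gold coin simply rules out those 5 locations and leaves the remaining 3 boxes still equally likely by symmetry.
So P(the gold coin in box 6) = 1/3.

1/3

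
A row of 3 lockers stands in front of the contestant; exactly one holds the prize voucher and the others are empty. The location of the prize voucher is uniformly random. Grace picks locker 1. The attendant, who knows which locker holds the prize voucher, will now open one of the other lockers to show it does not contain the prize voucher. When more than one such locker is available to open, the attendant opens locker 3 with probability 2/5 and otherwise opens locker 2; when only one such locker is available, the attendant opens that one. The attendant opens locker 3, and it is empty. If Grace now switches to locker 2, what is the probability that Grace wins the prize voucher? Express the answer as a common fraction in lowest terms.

5/7

Consider each possible location of the prize voucher in turn.
If it is in locker 1 (prior 1/3): locker 3 is available, opened with probability 2/5; weight (1/3)·(2/5) = 2/15.
If it is in locker 2 (prior 1/3): only locker 3 is available, probability 1; weight (1/3)·1 = 1/3.
If it is in locker 3 (prior 1/3): the attendant opened locker 3, so this case is ruled out; weight (1/3)·0 = 0.
The weights sum to 7/15.
So P(the prize voucher in locker 2 | the attendant opened locker 3) = (1/3) / (7/15) = 5/7.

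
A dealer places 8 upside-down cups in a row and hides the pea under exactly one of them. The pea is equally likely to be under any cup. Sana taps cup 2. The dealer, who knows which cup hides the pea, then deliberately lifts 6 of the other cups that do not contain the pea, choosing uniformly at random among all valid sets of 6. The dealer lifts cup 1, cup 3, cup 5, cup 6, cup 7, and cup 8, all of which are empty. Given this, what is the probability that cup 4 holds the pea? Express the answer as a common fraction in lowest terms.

7/8

Consider each possible location of the pea in turn.
If it is under any of cups 1, 3, 5, 6, 7, and 8 (prior 1/8 each): that cup was opened and seen not to hold the prize — ruled out; weight (1/8)·0 = 0 each.
If it is under cup 2 (prior 1/8): the dealer has 7 equally likely choices, so probability 1/7; weight (1/8)·(1/7) = 1/56.
If it is under cup 4 (prior 1/8): the dealer has no choice, probability 1; weight (1/8)·1 = 1/8.
The weights sum to 1/7.
So P(the pea under cup 4 | the dealer opened cup 1, cup 3, cup 5, cup 6, cup 7, and cup 8) = (1/8) / (1/7) = 7/8.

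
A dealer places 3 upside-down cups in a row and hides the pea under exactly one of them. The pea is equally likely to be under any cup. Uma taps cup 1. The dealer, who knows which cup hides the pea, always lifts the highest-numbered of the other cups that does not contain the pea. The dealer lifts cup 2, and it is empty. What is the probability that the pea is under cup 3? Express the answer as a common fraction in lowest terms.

Apply Bayes' rule, conditioning on where the pea actually is.
If it is under cup 1 (prior 1/3): the dealer would have opened cup 3 instead, probability 0; weight (1/3)·0 = 0.
If it is under cup 2 (prior 1/3): the dealer opened cup 2, so this case is ruled out; weight (1/3)·0 = 0.
If it is under cup 3 (prior 1/3): cup 2 is the highest-numbered option available, probability 1; weight (1/3)·1 = 1/3.
The weights sum to 1/3.
So P(the pea under cup 3 | the dealer opened cup 2) = (1/3) / (1/3) = 1.

1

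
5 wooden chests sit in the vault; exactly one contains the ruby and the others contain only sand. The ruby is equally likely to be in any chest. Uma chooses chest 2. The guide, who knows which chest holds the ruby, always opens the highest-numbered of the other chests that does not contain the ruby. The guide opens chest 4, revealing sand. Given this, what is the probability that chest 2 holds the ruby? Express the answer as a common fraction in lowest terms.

0

Apply Bayes' rule, conditioning on where the ruby actually is.
If it is in any of chests 1, 2, and 3 (prior 1/5 each): the guide would have opened chest 5 instead, probability 0; weight (1/5)·0 = 0 each.
If it is in chest 4 (prior 1/5): the guide opened chest 4, so this case is ruled out; weight (1/5)·0 = 0.
If it is in chest 5 (prior 1/5): chest 4 is the highest-numbered option available, probability 1; weight (1/5)·1 = 1/5.
The weights sum to 1/5.
So P(the ruby in chest 2 | the guide opened chest 4) = 0 / (1/5) = 0.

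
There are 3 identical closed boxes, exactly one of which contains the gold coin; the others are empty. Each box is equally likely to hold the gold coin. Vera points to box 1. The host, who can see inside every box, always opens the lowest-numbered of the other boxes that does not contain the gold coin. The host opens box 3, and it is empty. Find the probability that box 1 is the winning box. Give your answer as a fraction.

0

Apply Bayes' rule, conditioning on where the gold coin actually is.
If it is in box 1 (prior 1/3): the host would have opened box 2 instead, probability 0; weight (1/3)·0 = 0.
If it is in box 2 (prior 1/3): box 3 is the lowest-numbered option available, probability 1; weight (1/3)·1 = 1/3.
If it is in box 3 (prior 1/3): the host opened box 3, so this case is ruled out; weight (1/3)·0 = 0.
The weights sum to 1/3.
So P(the gold coin in box 1 | the host opened box 3) = 0 / (1/3) = 0.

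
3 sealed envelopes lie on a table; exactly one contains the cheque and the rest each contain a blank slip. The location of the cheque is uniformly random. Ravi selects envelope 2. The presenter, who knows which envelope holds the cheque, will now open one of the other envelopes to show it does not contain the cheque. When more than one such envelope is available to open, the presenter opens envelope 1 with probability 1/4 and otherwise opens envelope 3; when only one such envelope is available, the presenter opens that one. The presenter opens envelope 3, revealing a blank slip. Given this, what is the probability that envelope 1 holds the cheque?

4/7

Consider each possible location of the cheque in turn.
If it is in envelope 1 (prior 1/3): only envelope 3 is available, probability 1; weight (1/3)·1 = 1/3.
If it is in envelope 2 (prior 1/3): envelope 1 is available but not opened, probability 3/4; weight (1/3)·(3/4) = 1/4.
If it is in envelope 3 (prior 1/3): the presenter opened envelope 3, so this case is ruled out; weight (1/3)·0 = 0.
The weights sum to 7/12.
So P(the cheque in envelope 1 | the presenter opened envelope 3) = (1/3) / (7/12) = 4/7.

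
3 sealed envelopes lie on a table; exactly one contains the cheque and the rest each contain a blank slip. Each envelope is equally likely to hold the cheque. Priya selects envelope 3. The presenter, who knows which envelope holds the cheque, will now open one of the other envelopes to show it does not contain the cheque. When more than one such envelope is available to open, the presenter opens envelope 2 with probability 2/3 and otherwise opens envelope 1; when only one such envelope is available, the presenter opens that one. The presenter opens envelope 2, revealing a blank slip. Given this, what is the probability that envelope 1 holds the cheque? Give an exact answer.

3/5

Consider each possible location of the cheque in turn.
If it is in envelope 1 (prior 1/3): only envelope 2 is available, probability 1; weight (1/3)·1 = 1/3.
If it is in envelope 2 (prior 1/3): the presenter opened envelope 2, so this case is ruled out; weight (1/3)·0 = 0.
If it is in envelope 3 (prior 1/3): envelope 2 is available, opened with probability 2/3; weight (1/3)·(2/3) = 2/9.
The weights sum to 5/9.
So P(the cheque in envelope 1 | the presenter opened envelope 2) = (1/3) / (5/9) = 3/5.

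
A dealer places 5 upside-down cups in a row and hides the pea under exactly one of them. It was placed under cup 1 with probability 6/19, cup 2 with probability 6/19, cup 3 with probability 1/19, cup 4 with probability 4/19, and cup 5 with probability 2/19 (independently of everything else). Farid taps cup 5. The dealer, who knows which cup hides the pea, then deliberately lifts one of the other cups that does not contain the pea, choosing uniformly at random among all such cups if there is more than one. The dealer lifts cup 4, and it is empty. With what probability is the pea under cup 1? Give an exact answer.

Consider each possible location of the pea in turn.
If it is under either of cups 1 and 2 (prior 6/19 each): the dealer has 3 equally likely choices, so probability 1/3; weight (6/19)·(1/3) = 2/19 each.
If it is under cup 3 (prior 1/19): the dealer has 3 equally likely choices, so probability 1/3; weight (1/19)·(1/3) = 1/57.
If it is under cup 4 (prior 4/19): the dealer opened cup 4, so this case is ruled out; weight (4/19)·0 = 0.
If it is under cup 5 (prior 2/19): the dealer has 4 equally likely choices, so probability 1/4; weight (2/19)·(1/4) = 1/38.
The weights sum to 29/114.
So P(the pea under cup 1 | the dealer opened cup 4) = (2/19) / (29/114) = 12/29.

12/29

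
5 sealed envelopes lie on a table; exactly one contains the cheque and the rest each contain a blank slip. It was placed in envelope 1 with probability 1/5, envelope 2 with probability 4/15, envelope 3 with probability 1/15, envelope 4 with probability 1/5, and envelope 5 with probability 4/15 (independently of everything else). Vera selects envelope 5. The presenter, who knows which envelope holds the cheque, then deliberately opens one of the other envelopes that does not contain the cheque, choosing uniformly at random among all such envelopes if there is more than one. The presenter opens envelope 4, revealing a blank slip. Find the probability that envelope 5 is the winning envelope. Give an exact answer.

3/11

Apply Bayes' rule, conditioning on where the cheque actually is.
If it is in envelope 1 (prior 1/5): the presenter has 3 equally likely choices, so probability 1/3; weight (1/5)·(1/3) = 1/15.
If it is in envelope 2 (prior 4/15): the presenter has 3 equally likely choices, so probability 1/3; weight (4/15)·(1/3) = 4/45.
If it is in envelope 3 (prior 1/15): the presenter has 3 equally likely choices, so probability 1/3; weight (1/15)·(1/3) = 1/45.
If it is in envelope 4 (prior 1/5): the presenter opened envelope 4, so this case is ruled out; weight (1/5)·0 = 0.
If it is in envelope 5 (prior 4/15): the presenter has 4 equally likely choices, so probability 1/4; weight (4/15)·(1/4) = 1/15.
The weights sum to 11/45.
So P(the cheque in envelope 5 | the presenter opened envelope 4) = (1/15) / (11/45) = 3/11.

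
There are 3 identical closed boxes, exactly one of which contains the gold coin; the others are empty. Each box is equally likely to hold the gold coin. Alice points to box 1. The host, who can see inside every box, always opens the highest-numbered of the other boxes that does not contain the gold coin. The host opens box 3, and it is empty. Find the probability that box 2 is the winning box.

1/2

Condition on the true location of the gold coin.
If it is in either of boxes 1 and 2 (prior 1/3 each): box 3 is the highest-numbered option available, probability 1; weight (1/3)·1 = 1/3 each.
If it is in box 3 (prior 1/3): the host opened box 3, so this case is ruled out; weight (1/3)·0 = 0.
The weights sum to 2/3.
So P(the gold coin in box 2 | the host opened box 3) = (1/3) / (2/3) = 1/2.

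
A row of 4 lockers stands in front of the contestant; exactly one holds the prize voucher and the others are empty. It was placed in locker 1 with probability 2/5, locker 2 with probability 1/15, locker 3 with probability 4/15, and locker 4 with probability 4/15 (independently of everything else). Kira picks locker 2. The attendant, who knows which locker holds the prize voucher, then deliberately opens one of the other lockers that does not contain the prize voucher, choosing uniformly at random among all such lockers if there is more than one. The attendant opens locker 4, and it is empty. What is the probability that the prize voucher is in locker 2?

Consider each possible location of the prize voucher in turn.
If it is in locker 1 (prior 2/5): the attendant has 2 equally likely choices, so probability 1/2; weight (2/5)·(1/2) = 1/5.
If it is in locker 2 (prior 1/15): the attendant has 3 equally likely choices, so probability 1/3; weight (1/15)·(1/3) = 1/45.
If it is in locker 3 (prior 4/15): the attendant has 2 equally likely choices, so probability 1/2; weight (4/15)·(1/2) = 2/15.
If it is in locker 4 (prior 4/15): the attendant opened locker 4, so this case is ruled out; weight (4/15)·0 = 0.
The weights sum to 16/45.
So P(the prize voucher in locker 2 | the attendant opened locker 4) = (1/45) / (16/45) = 1/16.

1/16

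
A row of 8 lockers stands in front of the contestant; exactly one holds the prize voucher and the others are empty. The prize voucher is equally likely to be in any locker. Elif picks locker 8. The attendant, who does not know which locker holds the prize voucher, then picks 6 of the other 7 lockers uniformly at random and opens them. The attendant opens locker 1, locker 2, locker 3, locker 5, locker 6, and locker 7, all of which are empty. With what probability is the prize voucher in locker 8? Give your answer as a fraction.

1/2

Because the attendant chose which lockers to open without knowing where the prize voucher is, the choice is independent of the prize location. Learning that none of the 6 opened lockers holds the prize voucher simply rules out those 6 locations and leaves the remaining 2 lockers still equally likely by symmetry.
So P(the prize voucher in locker 8) = 1/2.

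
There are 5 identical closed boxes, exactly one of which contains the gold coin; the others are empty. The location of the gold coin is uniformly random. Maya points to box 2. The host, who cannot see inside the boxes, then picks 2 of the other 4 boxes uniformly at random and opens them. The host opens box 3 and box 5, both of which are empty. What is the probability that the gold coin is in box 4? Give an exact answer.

Consider each possible location of the gold coin in turn.
If it is in any of boxes 1, 2, and 4 (prior 1/5 each): the host picks exactly this set with probability 1/6 regardless, and none is the prize; weight (1/5)·(1/6) = 1/30 each.
If it is in either of boxes 3 and 5 (prior 1/5 each): that box was opened and seen not to hold the prize — ruled out; weight (1/5)·0 = 0 each.
The weights sum to 1/10.
So P(the gold coin in box 4 | the host opened box 3 and box 5) = (1/30) / (1/10) = 1/3.

1/3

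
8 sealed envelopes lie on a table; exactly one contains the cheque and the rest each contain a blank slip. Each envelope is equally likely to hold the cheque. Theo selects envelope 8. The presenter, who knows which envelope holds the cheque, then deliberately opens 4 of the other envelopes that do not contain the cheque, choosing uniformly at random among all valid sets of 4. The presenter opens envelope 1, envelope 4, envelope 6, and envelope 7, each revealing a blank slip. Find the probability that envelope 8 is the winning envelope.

1/8

Condition on the true location of the cheque.
If it is in any of envelopes 1, 4, 6, and 7 (prior 1/8 each): that envelope was opened and seen not to hold the prize — ruled out; weight (1/8)·0 = 0 each.
If it is in any of envelopes 2, 3, and 5 (prior 1/8 each): the presenter has 15 equally likely choices, so probability 1/15; weight (1/8)·(1/15) = 1/120 each.
If it is in envelope 8 (prior 1/8): the presenter has 35 equally likely choices, so probability 1/35; weight (1/8)·(1/35) = 1/280.
The weights sum to 1/35.
So P(the cheque in envelope 8 | the presenter opened envelope 1, envelope 4, envelope 6, and envelope 7) = (1/280) / (1/35) = 1/8.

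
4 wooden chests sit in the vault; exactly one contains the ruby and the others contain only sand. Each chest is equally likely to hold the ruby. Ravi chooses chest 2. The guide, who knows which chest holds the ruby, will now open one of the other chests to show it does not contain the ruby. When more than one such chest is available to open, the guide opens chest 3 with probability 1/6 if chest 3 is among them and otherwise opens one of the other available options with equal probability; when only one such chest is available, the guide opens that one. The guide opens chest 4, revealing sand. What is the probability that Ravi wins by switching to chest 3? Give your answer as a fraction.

2/7

Apply Bayes' rule, conditioning on where the ruby actually is.
If it is in chest 1 (prior 1/4): chest 3 is available but not opened, probability 5/6; weight (1/4)·(5/6) = 5/24.
If it is in chest 2 (prior 1/4): chest 3 is available but not opened; chest 4 gets probability (1 − 1/6)/2 = 5/12; weight (1/4)·(5/12) = 5/48.
If it is in chest 3 (prior 1/4): chest 3 holds the prize so is unavailable; the guide chooses uniformly among the 2 others, probability 1/2; weight (1/4)·(1/2) = 1/8.
If it is in chest 4 (prior 1/4): the guide opened chest 4, so this case is ruled out; weight (1/4)·0 = 0.
The weights sum to 7/16.
So P(the ruby in chest 3 | the guide opened chest 4) = (1/8) / (7/16) = 2/7.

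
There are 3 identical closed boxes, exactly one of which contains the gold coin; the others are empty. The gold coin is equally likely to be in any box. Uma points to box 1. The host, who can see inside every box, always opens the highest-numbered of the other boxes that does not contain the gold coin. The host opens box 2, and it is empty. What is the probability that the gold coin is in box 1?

0

Apply Bayes' rule, conditioning on where the gold coin actually is.
If it is in box 1 (prior 1/3): the host would have opened box 3 instead, probability 0; weight (1/3)·0 = 0.
If it is in box 2 (prior 1/3): the host opened box 2, so this case is ruled out; weight (1/3)·0 = 0.
If it is in box 3 (prior 1/3): box 2 is the highest-numbered option available, probability 1; weight (1/3)·1 = 1/3.
The weights sum to 1/3.
So P(the gold coin in box 1 | the host opened box 2) = 0 / (1/3) = 0.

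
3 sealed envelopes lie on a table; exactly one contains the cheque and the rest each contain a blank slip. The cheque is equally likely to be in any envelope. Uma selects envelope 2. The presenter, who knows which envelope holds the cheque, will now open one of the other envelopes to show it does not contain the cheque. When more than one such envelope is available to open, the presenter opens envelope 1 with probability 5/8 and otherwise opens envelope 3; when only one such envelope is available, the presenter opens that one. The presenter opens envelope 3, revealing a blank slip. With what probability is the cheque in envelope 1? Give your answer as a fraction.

8/11

Condition on the true location of the cheque.
If it is in envelope 1 (prior 1/3): only envelope 3 is available, probability 1; weight (1/3)·1 = 1/3.
If it is in envelope 2 (prior 1/3): envelope 1 is available but not opened, probability 3/8; weight (1/3)·(3/8) = 1/8.
If it is in envelope 3 (prior 1/3): the presenter opened envelope 3, so this case is ruled out; weight (1/3)·0 = 0.
The weights sum to 11/24.
So P(the cheque in envelope 1 | the presenter opened envelope 3) = (1/3) / (11/24) = 8/11.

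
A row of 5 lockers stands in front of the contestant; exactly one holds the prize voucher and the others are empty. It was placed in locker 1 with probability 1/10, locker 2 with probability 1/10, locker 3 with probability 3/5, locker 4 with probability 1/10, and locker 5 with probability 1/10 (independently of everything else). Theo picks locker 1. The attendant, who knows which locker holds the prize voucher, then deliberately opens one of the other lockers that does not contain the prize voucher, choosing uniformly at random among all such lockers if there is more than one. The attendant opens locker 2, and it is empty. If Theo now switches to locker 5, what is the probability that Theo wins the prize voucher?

Apply Bayes' rule, conditioning on where the prize voucher actually is.
If it is in locker 1 (prior 1/10): the attendant has 4 equally likely choices, so probability 1/4; weight (1/10)·(1/4) = 1/40.
If it is in locker 2 (prior 1/10): the attendant opened locker 2, so this case is ruled out; weight (1/10)·0 = 0.
If it is in locker 3 (prior 3/5): the attendant has 3 equally likely choices, so probability 1/3; weight (3/5)·(1/3) = 1/5.
If it is in either of lockers 4 and 5 (prior 1/10 each): the attendant has 3 equally likely choices, so probability 1/3; weight (1/10)·(1/3) = 1/30 each.
The weights sum to 7/24.
So P(the prize voucher in locker 5 | the attendant opened locker 2) = (1/30) / (7/24) = 4/35.

4/35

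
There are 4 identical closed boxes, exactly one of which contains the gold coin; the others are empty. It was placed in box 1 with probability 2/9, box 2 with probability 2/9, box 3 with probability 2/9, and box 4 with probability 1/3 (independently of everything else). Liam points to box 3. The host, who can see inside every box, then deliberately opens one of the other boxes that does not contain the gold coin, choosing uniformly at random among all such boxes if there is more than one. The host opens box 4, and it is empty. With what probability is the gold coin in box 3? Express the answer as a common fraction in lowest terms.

Apply Bayes' rule, conditioning on where the gold coin actually is.
If it is in either of boxes 1 and 2 (prior 2/9 each): the host has 2 equally likely choices, so probability 1/2; weight (2/9)·(1/2) = 1/9 each.
If it is in box 3 (prior 2/9): the host has 3 equally likely choices, so probability 1/3; weight (2/9)·(1/3) = 2/27.
If it is in box 4 (prior 1/3): the host opened box 4, so this case is ruled out; weight (1/3)·0 = 0.
The weights sum to 8/27.
So P(the gold coin in box 3 | the host opened box 4) = (2/27) / (8/27) = 1/4.

1/4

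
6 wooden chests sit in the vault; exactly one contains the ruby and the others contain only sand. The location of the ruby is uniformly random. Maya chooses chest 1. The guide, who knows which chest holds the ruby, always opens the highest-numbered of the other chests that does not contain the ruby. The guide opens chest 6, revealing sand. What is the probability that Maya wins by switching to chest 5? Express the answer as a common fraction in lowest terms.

Apply Bayes' rule, conditioning on where the ruby actually is.
If it is in any of chests 1, 2, 3, 4, and 5 (prior 1/6 each): chest 6 is the highest-numbered option available, probability 1; weight (1/6)·1 = 1/6 each.
If it is in chest 6 (prior 1/6): the guide opened chest 6, so this case is ruled out; weight (1/6)·0 = 0.
The weights sum to 5/6.
So P(the ruby in chest 5 | the guide opened chest 6) = (1/6) / (5/6) = 1/5.

1/5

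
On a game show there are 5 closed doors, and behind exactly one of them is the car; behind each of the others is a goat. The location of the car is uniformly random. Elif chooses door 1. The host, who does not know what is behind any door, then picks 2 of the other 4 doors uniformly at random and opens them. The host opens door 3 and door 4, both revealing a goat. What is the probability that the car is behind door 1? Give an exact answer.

Apply Bayes' rule, conditioning on where the car actually is.
If it is behind any of doors 1, 2, and 5 (prior 1/5 each): the host picks exactly this set with probability 1/6 regardless, and none is the prize; weight (1/5)·(1/6) = 1/30 each.
If it is behind either of doors 3 and 4 (prior 1/5 each): that door was opened and seen not to hold the prize — ruled out; weight (1/5)·0 = 0 each.
The weights sum to 1/10.
So P(the car behind door 1 | the host opened door 3 and door 4) = (1/30) / (1/10) = 1/3.

1/3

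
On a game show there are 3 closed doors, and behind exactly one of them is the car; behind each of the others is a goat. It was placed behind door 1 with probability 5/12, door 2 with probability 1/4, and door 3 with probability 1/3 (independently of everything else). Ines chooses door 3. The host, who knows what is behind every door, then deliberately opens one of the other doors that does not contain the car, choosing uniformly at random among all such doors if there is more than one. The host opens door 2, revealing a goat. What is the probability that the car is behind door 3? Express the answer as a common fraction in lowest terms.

Apply Bayes' rule, conditioning on where the car actually is.
If it is behind door 1 (prior 5/12): the host has no choice, probability 1; weight (5/12)·1 = 5/12.
If it is behind door 2 (prior 1/4): the host opened door 2, so this case is ruled out; weight (1/4)·0 = 0.
If it is behind door 3 (prior 1/3): the host has 2 equally likely choices, so probability 1/2; weight (1/3)·(1/2) = 1/6.
The weights sum to 7/12.
So P(the car behind door 3 | the host opened door 2) = (1/6) / (7/12) = 2/7.

2/7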